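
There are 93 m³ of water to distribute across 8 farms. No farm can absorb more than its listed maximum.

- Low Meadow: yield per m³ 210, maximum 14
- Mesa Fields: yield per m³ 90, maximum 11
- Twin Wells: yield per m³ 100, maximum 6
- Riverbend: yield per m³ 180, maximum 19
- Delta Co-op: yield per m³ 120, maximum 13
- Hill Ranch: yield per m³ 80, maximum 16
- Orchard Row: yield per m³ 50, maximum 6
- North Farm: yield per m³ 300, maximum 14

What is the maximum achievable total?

14990

Order the farms by yield per m³: North Farm 300 > Low Meadow 210 > Riverbend 180 > Delta Co-op 120 > Twin Wells 100 > Mesa Fields 90 > Hill Ranch 80 > Orchard Row 50.
North Farm: +14 to 14 (cap) ; 79 left.
Low Meadow takes 14 to reach its cap of 14 ; 65 left.
Riverbend: +19 to 19 (cap) ; 46 left.
Delta Co-op: +13 to 13 (cap) ; 33 left.
Twin Wells takes 6 to reach its cap of 6 ; 27 left.
Mesa Fields: +11 to 11 (cap) ; 16 left.
Hill Ranch takes 16 to reach its cap of 16 ; 0 left.
Total = 210×14 + 90×11 + 100×6 + 180×19 + 120×13 + 80×16 + 300×14 = 14990.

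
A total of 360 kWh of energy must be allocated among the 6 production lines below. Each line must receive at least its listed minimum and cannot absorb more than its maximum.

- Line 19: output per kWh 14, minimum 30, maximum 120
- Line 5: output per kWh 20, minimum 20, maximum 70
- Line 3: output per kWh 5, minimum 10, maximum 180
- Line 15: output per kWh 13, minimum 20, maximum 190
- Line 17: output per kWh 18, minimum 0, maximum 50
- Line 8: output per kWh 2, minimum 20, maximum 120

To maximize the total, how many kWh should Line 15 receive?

Meeting every minimum uses 30+20+10+20+0+20 = 100 kWh, leaving 260.
Rank by output per kWh: Line 5 20 > Line 17 18 > Line 19 14 > Line 15 13 > Line 3 5 > Line 8 2.
Line 5: +50 to 70 (cap) — 210 left.
Line 17 takes 50 more to reach its cap of 50 — 160 left.
Line 19 takes 90 more to reach its cap of 120 — 70 left.
Only 70 left; Line 15 takes them to reach 90.

90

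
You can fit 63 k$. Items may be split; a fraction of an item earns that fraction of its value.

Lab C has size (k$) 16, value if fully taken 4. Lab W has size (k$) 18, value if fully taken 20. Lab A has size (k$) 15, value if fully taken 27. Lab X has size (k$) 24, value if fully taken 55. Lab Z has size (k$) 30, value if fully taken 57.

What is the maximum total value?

128.2

Best value per unit of size first: Lab X 55/24≈2.29, Lab Z 57/30≈1.9, Lab A 27/15≈1.8, Lab W 20/18≈1.11, Lab C 4/16≈0.25.
All 24 k$ of Lab X fit (value 55) → 39 remain.
Take all of Lab Z (30 k$, value 57) → 9 k$ left.
Fill the last 9 k$ with part of Lab A: 9/15 of it earns 16.2.
Total value = 128.2.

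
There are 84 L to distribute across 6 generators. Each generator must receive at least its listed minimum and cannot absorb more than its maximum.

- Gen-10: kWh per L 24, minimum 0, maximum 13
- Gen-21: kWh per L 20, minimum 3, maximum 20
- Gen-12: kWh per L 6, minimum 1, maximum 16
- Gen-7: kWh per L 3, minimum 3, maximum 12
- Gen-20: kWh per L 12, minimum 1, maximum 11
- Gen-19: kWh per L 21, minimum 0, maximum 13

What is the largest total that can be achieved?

Meeting every minimum uses 0+3+1+3+1+0 = 8 L, leaving 76.
Highest kWh per L first: Gen-10 24 > Gen-19 21 > Gen-21 20 > Gen-20 12 > Gen-12 6 > Gen-7 3.
Gen-10 takes 13 more to reach its cap of 13 → 63 left.
Gen-19 takes 13 more to reach its cap of 13 → 50 left.
Gen-21 takes 17 more to reach its cap of 20 → 33 left.
Gen-20: +10 to 11 (cap) → 23 left.
Give Gen-12 15 more to hit its cap of 16 → 8 left.
Gen-7: +8 (room for 9) → 11. Pool exhausted.
Total = 24×13 + 20×20 + 6×16 + 3×11 + 12×11 + 21×13 = 1246.

1246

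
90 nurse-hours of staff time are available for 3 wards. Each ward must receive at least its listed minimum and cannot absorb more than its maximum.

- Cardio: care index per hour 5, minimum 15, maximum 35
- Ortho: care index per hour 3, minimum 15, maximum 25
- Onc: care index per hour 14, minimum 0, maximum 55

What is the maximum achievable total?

Meeting every minimum uses 15+15+0 = 30 nurse-hours, leaving 60.
Rank by care index per hour: Onc 14 > Cardio 5 > Ortho 3.
Onc: +55 to 55 (cap) ; 5 left.
Only 5 left; Cardio takes them to reach 20.
Total = 5×20 + 3×15 + 14×55 = 915.

915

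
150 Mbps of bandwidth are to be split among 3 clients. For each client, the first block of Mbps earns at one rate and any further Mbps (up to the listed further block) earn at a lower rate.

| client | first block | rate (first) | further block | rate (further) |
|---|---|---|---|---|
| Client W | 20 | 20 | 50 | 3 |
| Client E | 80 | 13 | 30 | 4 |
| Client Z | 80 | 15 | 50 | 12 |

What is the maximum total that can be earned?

2250

Rank every tier by rate: Client W/first 20 > Client Z/first 15 > Client E/first 13 > Client Z/second 12 > Client E/second 4 > Client W/second 3.
Client W first at 20: fill all 20 ; 130 left.
Client Z/first (15): +80 ; 50 left.
Client E/first: +50 of 80 at 13; pool empty.
Total = 20×20 + 15×80 + 13×50 = 2250.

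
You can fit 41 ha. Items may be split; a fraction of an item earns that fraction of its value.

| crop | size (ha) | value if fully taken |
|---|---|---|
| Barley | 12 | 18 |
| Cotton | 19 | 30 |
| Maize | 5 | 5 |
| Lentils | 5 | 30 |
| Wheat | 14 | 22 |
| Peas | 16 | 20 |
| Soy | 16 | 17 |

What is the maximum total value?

86.5

Best value per unit of size first: Lentils 30/5≈6, Cotton 30/19≈1.58, Wheat 22/14≈1.57, Barley 18/12≈1.5, Peas 20/16≈1.25, Soy 17/16≈1.06, Maize 5/5≈1.
Take all of Lentils (5 ha, value 30) — 36 ha left.
Take all of Cotton (19 ha, value 30) — 17 ha left.
Take all of Wheat (14 ha, value 22) — 3 ha left.
Only 3 ha remain; take 3/12 of Barley for value 18×3/12 = 4.5.
Total value = 86.5.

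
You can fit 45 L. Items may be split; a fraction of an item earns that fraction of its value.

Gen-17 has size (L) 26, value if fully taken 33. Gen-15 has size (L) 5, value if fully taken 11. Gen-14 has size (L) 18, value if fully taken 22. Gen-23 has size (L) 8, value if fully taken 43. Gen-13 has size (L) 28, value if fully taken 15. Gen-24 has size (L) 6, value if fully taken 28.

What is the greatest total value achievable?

115

Sort by value density: Gen-23 43/8≈5.38, Gen-24 28/6≈4.67, Gen-15 11/5≈2.2, Gen-17 33/26≈1.27, Gen-14 22/18≈1.22, Gen-13 15/28≈0.536.
Take all of Gen-23 (8 L, value 43) ; 37 L left.
Take all of Gen-24 (6 L, value 28) ; 31 L left.
Take all of Gen-15 (5 L, value 11) ; 26 L left.
Gen-17: take in full, 26 L for value 33 ; 0 left.
Total value = 115.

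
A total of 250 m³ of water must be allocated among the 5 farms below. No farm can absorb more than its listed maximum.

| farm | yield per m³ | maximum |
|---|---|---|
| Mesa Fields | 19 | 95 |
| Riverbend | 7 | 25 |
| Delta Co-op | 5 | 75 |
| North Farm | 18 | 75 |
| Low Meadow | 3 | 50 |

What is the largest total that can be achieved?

3605

Highest yield per m³ first: Mesa Fields 19 > North Farm 18 > Riverbend 7 > Delta Co-op 5 > Low Meadow 3.
Mesa Fields takes 95 to reach its cap of 95 — 155 left.
North Farm: +75 to 75 (cap) — 80 left.
Riverbend: +25 to 25 (cap) — 55 left.
Delta Co-op has room for 75 but only 55 remain, so it gets 55.
Total = 19×95 + 7×25 + 5×55 + 18×75 = 3605.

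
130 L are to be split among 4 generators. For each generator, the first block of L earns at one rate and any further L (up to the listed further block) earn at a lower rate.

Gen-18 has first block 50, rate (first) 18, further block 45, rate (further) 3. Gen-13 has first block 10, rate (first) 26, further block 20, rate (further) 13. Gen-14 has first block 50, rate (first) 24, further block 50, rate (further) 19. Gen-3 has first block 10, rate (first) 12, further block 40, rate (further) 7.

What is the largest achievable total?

Treat each block as its own option and order by rate: Gen-13/tier1 26 > Gen-14/tier1 24 > Gen-14/tier2 19 > Gen-18/tier1 18 > Gen-13/tier2 13 > Gen-3/tier1 12 > Gen-3/tier2 7 > Gen-18/tier2 3.
Gen-13/tier1 (26): +10 — 120 left.
Gen-14/tier1 (24): +50 — 70 left.
Fill Gen-14 tier2 block (50 at 19) — 20 left.
Gen-18/tier1: +20 of 50 at 18; pool empty.
Total = 26×10 + 24×50 + 19×50 + 18×20 = 2770.

2770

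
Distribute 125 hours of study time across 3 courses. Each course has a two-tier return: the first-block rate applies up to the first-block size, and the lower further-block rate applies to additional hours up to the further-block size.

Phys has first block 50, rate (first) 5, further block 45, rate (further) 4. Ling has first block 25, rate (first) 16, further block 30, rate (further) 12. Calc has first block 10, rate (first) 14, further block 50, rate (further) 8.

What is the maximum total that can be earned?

Treat each block as its own option and order by rate: Ling/first 16 > Calc/first 14 > Ling/second 12 > Calc/second 8 > Phys/first 5 > Phys/second 4.
Ling first at 16: fill all 25 — 100 left.
Calc first at 14: fill all 10 — 90 left.
Fill Ling second block (30 at 12) — 60 left.
Calc second at 8: fill all 50 — 10 left.
Phys/first: +10 of 50 at 5; pool empty.
Total = 16×25 + 14×10 + 12×30 + 8×50 + 5×10 = 1350.

1350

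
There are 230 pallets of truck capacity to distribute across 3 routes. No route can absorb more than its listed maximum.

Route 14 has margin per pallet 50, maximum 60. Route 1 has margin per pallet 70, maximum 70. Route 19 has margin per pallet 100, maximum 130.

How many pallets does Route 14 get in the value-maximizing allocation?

30

Highest margin per pallet first: Route 19 100 > Route 1 70 > Route 14 50.
Route 19 takes 130 to reach its cap of 130 — 100 left.
Route 1: +70 to 70 (cap) — 30 left.
Route 14 has room for 60 but only 30 remain, so it gets 30.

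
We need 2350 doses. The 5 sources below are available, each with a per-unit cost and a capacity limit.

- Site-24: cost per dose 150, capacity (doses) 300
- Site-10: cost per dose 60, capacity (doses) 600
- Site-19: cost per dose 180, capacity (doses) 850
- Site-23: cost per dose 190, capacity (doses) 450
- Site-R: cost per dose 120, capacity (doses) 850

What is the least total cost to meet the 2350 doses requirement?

Cheapest first:
Site-10 at 60: take all 600 doses — 1750 still needed.
Take 850 from Site-R at 120 — need 900 more.
Site-24 at 150: take all 300 doses — 600 still needed.
Site-19 at 180: take 600 of its 850 — requirement met.
Site-23: unused.
Cost = 600×60 + 850×120 + 300×150 + 600×180 = 291000.

291000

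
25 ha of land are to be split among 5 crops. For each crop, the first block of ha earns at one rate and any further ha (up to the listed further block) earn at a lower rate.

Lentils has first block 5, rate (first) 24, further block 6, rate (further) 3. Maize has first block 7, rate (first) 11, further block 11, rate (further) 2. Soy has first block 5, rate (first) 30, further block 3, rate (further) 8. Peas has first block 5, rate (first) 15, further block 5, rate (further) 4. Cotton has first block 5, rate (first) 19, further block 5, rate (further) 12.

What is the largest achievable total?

500

Treat each block as its own option and order by rate: Soy/tier1 30 > Lentils/tier1 24 > Cotton/tier1 19 > Peas/tier1 15 > Cotton/tier2 12 > Maize/tier1 11 > Soy/tier2 8 > Peas/tier2 4 > Lentils/tier2 3 > Maize/tier2 2.
Soy/tier1 (30): +5 → 20 left.
Lentils tier1 at 24: fill all 5 → 15 left.
Cotton tier1 at 19: fill all 5 → 10 left.
Peas tier1 at 15: fill all 5 → 5 left.
Fill Cotton tier2 block (5 at 12) → 0 left.
Total = 30×5 + 24×5 + 19×5 + 15×5 + 12×5 = 500.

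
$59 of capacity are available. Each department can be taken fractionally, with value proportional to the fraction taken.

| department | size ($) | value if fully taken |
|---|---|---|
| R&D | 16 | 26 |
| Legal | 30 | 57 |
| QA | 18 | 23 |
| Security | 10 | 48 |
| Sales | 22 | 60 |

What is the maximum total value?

159.3

Sort by value density: Security 48/10≈4.8, Sales 60/22≈2.73, Legal 57/30≈1.9, R&D 26/16≈1.62, QA 23/18≈1.28.
Security: take in full, 10 $ for value 48 ; 49 left.
Take all of Sales (22 $, value 60) ; 27 $ left.
Fill the last 27 $ with part of Legal: 27/30 of it earns 51.3.
Total value = 159.3.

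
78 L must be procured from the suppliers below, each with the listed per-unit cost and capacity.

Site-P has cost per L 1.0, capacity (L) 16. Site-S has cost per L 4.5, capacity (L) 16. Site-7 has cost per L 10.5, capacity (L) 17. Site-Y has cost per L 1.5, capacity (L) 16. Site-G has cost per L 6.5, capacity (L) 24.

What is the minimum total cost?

Cheapest first:
Take 16 from Site-P at 1.0 — need 62 more.
Site-Y (1.5): use full 16 — 46 L to go.
Take 16 from Site-S at 4.5 — need 30 more.
Take 24 from Site-G at 6.5 — need 6 more.
Site-7 (10.5): take the remaining 6 — done.
Cost = 16×1.0 + 16×1.5 + 16×4.5 + 24×6.5 + 6×10.5 = 331.

331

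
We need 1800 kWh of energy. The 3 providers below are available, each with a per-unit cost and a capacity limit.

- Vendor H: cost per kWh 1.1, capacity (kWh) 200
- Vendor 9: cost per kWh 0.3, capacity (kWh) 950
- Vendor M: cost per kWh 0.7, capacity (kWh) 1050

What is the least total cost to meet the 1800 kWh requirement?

Use providers in increasing cost order.
Take 950 from Vendor 9 at 0.3 — need 850 more.
Vendor M (0.7): take the remaining 850 — done.
Vendor H: unused.
Cost = 950×0.3 + 850×0.7 = 880.

880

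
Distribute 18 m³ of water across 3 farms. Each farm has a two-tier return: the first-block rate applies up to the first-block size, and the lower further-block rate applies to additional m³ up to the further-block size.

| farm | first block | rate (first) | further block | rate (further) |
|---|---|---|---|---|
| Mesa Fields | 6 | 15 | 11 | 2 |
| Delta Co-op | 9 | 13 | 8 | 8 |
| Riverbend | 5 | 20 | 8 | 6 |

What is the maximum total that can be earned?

281

Treat each block as its own option and order by rate: Riverbend/first 20 > Mesa Fields/first 15 > Delta Co-op/first 13 > Delta Co-op/second 8 > Riverbend/second 6 > Mesa Fields/second 2.
Riverbend first at 20: fill all 5 ; 13 left.
Mesa Fields/first (15): +6 ; 7 left.
Delta Co-op first at 13: only 7 left, fill 7.
Total = 20×5 + 15×6 + 13×7 = 281.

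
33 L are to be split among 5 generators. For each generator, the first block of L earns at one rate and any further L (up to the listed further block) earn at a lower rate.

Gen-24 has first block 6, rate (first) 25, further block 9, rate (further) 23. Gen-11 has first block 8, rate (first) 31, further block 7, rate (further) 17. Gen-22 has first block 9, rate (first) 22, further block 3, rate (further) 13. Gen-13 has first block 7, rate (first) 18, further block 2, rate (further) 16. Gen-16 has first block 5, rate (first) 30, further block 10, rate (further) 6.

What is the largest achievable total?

Rank every tier by rate: Gen-11/tier1 31 > Gen-16/tier1 30 > Gen-24/tier1 25 > Gen-24/tier2 23 > Gen-22/tier1 22 > Gen-13/tier1 18 > Gen-11/tier2 17 > Gen-13/tier2 16 > Gen-22/tier2 13 > Gen-16/tier2 6.
Gen-11 tier1 at 31: fill all 8 ; 25 left.
Gen-16/tier1 (30): +5 ; 20 left.
Fill Gen-24 tier1 block (6 at 25) ; 14 left.
Gen-24/tier2 (23): +9 ; 5 left.
Gen-22 tier1 at 22: only 5 left, fill 5.
Total = 31×8 + 30×5 + 25×6 + 23×9 + 22×5 = 865.

865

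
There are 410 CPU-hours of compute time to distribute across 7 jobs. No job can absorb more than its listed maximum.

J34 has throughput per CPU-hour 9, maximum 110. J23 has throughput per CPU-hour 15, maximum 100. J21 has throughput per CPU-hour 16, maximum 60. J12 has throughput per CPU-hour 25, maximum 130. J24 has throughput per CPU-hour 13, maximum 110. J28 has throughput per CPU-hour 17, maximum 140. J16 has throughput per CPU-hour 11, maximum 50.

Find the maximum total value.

Order the jobs by throughput per CPU-hour: J12 25 > J28 17 > J21 16 > J23 15 > J24 13 > J16 11 > J34 9.
Give J12 130 to hit its cap of 130 ; 280 left.
Give J28 140 to hit its cap of 140 ; 140 left.
J21 takes 60 to reach its cap of 60 ; 80 left.
J23: +80 (room for 100) → 80. Pool exhausted.
Total = 15×80 + 16×60 + 25×130 + 17×140 = 7790.

7790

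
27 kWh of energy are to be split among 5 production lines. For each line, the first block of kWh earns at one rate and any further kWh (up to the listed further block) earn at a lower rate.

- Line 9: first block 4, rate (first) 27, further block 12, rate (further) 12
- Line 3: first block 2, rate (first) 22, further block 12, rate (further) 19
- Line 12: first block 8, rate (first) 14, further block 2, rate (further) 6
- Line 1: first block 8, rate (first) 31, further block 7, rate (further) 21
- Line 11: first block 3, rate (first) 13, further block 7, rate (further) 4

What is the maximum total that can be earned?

Order all 10 blocks by rate: Line 1/tier1 31 > Line 9/tier1 27 > Line 3/tier1 22 > Line 1/tier2 21 > Line 3/tier2 19 > Line 12/tier1 14 > Line 11/tier1 13 > Line 9/tier2 12 > Line 12/tier2 6 > Line 11/tier2 4.
Fill Line 1 tier1 block (8 at 31) → 19 left.
Line 9/tier1 (27): +4 → 15 left.
Line 3 tier1 at 22: fill all 2 → 13 left.
Fill Line 1 tier2 block (7 at 21) → 6 left.
Line 3/tier2: +6 of 12 at 19; pool empty.
Total = 31×8 + 27×4 + 22×2 + 21×7 + 19×6 = 661.

661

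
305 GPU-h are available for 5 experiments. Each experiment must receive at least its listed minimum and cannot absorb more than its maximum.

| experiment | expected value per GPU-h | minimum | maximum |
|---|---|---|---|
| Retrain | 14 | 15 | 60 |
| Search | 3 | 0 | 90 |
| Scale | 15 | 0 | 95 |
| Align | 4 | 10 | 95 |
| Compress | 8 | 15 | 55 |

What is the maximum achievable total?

3085

Meeting every minimum uses 15+0+0+10+15 = 40 GPU-h, leaving 265.
Rank by expected value per GPU-h: Scale 15 > Retrain 14 > Compress 8 > Align 4 > Search 3.
Scale: +95 to 95 (cap) — 170 left.
Retrain takes 45 more to reach its cap of 60 — 125 left.
Compress takes 40 more to reach its cap of 55 — 85 left.
Align takes 85 more to reach its cap of 95 — 0 left.
Total = 14×60 + 15×95 + 4×95 + 8×55 = 3085.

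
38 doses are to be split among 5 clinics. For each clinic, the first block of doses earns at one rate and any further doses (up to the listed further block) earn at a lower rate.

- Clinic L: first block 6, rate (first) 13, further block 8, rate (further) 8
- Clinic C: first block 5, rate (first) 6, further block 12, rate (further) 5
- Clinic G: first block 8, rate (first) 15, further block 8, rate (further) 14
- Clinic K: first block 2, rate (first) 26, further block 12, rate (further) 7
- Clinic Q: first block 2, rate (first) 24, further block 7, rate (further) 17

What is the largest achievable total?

Order all 10 blocks by rate: Clinic K/tier1 26 > Clinic Q/tier1 24 > Clinic Q/tier2 17 > Clinic G/tier1 15 > Clinic G/tier2 14 > Clinic L/tier1 13 > Clinic L/tier2 8 > Clinic K/tier2 7 > Clinic C/tier1 6 > Clinic C/tier2 5.
Fill Clinic K tier1 block (2 at 26) → 36 left.
Clinic Q tier1 at 24: fill all 2 → 34 left.
Clinic Q tier2 at 17: fill all 7 → 27 left.
Clinic G tier1 at 15: fill all 8 → 19 left.
Fill Clinic G tier2 block (8 at 14) → 11 left.
Clinic L/tier1 (13): +6 → 5 left.
5 remain; put them into Clinic L tier2 at 8.
Total = 26×2 + 24×2 + 17×7 + 15×8 + 14×8 + 13×6 + 8×5 = 569.

569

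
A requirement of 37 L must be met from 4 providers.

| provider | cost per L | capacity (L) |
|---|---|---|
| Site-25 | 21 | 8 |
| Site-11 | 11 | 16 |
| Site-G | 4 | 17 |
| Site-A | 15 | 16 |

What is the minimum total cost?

304

Cheapest first:
Site-G at 4: take all 17 L ; 20 still needed.
Site-11 at 11: take all 16 L ; 4 still needed.
Site-A at 15: take 4 of its 16 ; requirement met.
Site-25: unused.
Cost = 17×4 + 16×11 + 4×15 = 304.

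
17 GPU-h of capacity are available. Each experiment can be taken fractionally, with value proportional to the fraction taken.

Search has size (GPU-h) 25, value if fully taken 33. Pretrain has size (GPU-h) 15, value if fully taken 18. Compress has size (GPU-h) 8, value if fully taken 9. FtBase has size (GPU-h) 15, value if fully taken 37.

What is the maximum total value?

39.64

Sort by value density: FtBase 37/15≈2.47, Search 33/25≈1.32, Pretrain 18/15≈1.2, Compress 9/8≈1.12.
Take all of FtBase (15 GPU-h, value 37) → 2 GPU-h left.
2 GPU-h left: a 2/25 share of Search gives 33×2/25 = 2.64.
Total value = 39.64.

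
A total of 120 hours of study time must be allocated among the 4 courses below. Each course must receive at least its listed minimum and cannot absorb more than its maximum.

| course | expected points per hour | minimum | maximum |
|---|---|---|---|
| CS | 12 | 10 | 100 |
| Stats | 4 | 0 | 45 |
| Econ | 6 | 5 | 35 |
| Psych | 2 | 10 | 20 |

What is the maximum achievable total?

Meeting every minimum uses 10+0+5+10 = 25 hours, leaving 95.
Order the courses by expected points per hour: CS 12 > Econ 6 > Stats 4 > Psych 2.
CS: +90 to 100 (cap) — 5 left.
Econ: +5 (room for 30) → 10. Pool exhausted.
Total = 12×100 + 6×10 + 2×10 = 1280.

1280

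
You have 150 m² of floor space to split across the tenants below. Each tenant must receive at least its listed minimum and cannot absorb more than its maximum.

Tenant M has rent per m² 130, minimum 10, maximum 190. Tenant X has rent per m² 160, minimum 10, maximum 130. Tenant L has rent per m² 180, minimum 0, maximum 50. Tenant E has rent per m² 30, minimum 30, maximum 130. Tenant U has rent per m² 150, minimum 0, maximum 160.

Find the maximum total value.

Meeting every minimum uses 10+10+0+30+0 = 50 m², leaving 100.
Rank by rent per m²: Tenant L 180 > Tenant X 160 > Tenant U 150 > Tenant M 130 > Tenant E 30.
Tenant L takes 50 more to reach its cap of 50 → 50 left.
Only 50 left; Tenant X takes them to reach 60.
Total = 130×10 + 160×60 + 180×50 + 30×30 = 20800.

20800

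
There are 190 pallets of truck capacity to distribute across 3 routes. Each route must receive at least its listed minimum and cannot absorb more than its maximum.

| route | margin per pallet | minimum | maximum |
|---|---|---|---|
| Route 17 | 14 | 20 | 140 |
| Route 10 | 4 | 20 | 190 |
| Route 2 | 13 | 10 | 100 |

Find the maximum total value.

Meeting every minimum uses 20+20+10 = 50 pallets, leaving 140.
Highest margin per pallet first: Route 17 14 > Route 2 13 > Route 10 4.
Route 17 takes 120 more to reach its cap of 140 — 20 left.
Route 2 has room for 90 more but only 20 remain, so it gets 30.
Total = 14×140 + 4×20 + 13×30 = 2430.

2430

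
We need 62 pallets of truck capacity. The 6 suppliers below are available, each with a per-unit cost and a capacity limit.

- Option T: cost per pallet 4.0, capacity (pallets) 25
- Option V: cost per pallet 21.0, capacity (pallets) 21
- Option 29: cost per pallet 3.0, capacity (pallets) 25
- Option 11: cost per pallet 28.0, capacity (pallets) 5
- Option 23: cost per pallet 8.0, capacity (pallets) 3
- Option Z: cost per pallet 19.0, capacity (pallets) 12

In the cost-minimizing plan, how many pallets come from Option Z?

Use suppliers in increasing cost order.
Option 29 at 3.0: take all 25 pallets ; 37 still needed.
Take 25 from Option T at 4.0 ; need 12 more.
Take 3 from Option 23 at 8.0 ; need 9 more.
Option Z (19.0): take the remaining 9 ; done.
Option V, Option 11: unused.

9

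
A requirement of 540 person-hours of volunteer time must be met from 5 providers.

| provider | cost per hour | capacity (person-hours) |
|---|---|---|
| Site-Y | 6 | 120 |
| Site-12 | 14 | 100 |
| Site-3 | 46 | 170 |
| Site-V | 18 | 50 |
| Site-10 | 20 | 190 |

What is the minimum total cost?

Fill from the cheapest provider first.
Take 120 from Site-Y at 6 ; need 420 more.
Take 100 from Site-12 at 14 ; need 320 more.
Take 50 from Site-V at 18 ; need 270 more.
Site-10 at 20: take all 190 person-hours ; 80 still needed.
Site-3 (46): take the remaining 80 ; done.
Cost = 120×6 + 100×14 + 50×18 + 190×20 + 80×46 = 10500.

10500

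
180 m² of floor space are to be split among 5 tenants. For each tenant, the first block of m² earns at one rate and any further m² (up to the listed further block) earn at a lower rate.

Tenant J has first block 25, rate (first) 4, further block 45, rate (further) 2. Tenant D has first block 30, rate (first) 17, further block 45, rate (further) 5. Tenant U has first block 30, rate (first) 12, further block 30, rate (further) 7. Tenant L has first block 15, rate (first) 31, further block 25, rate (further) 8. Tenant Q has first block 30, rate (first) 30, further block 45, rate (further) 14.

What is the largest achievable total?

Treat each block as its own option and order by rate: Tenant L/first 31 > Tenant Q/first 30 > Tenant D/first 17 > Tenant Q/second 14 > Tenant U/first 12 > Tenant L/second 8 > Tenant U/second 7 > Tenant D/second 5 > Tenant J/first 4 > Tenant J/second 2.
Fill Tenant L first block (15 at 31) — 165 left.
Tenant Q first at 30: fill all 30 — 135 left.
Fill Tenant D first block (30 at 17) — 105 left.
Fill Tenant Q second block (45 at 14) — 60 left.
Tenant U first at 12: fill all 30 — 30 left.
Fill Tenant L second block (25 at 8) — 5 left.
5 remain; put them into Tenant U second at 7.
Total = 31×15 + 30×30 + 17×30 + 14×45 + 12×30 + 8×25 + 7×5 = 3100.

3100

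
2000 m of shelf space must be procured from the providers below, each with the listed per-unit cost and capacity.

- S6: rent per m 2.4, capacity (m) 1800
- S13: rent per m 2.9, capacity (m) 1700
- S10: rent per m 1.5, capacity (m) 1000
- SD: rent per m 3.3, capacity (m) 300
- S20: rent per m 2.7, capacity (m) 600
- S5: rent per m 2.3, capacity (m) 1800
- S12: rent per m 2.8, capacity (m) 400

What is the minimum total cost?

3800

Cheapest first:
S10 at 1.5: take all 1000 m — 1000 still needed.
Take 1000 from S5 at 2.3 to finish.
S6, S20, S12, S13, SD: unused.
Cost = 1000×1.5 + 1000×2.3 = 3800.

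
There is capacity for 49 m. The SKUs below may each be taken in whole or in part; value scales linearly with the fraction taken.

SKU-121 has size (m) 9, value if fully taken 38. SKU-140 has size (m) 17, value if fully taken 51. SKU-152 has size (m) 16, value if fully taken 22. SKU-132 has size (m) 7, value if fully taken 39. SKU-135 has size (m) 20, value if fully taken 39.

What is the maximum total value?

Rank by value-to-size ratio: SKU-132 39/7≈5.57, SKU-121 38/9≈4.22, SKU-140 51/17≈3, SKU-135 39/20≈1.95, SKU-152 22/16≈1.38.
SKU-132: take in full, 7 m for value 39 — 42 left.
All 9 m of SKU-121 fit (value 38) — 33 remain.
Take all of SKU-140 (17 m, value 51) — 16 m left.
Fill the last 16 m with part of SKU-135: 16/20 of it earns 31.2.
Total value = 159.2.

159.2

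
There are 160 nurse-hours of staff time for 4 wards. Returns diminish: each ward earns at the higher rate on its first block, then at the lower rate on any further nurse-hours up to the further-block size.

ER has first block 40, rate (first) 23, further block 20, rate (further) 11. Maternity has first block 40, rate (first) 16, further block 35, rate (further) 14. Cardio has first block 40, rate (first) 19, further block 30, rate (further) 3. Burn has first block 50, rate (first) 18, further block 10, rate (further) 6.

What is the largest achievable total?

Order all 8 blocks by rate: ER/T1 23 > Cardio/T1 19 > Burn/T1 18 > Maternity/T1 16 > Maternity/T2 14 > ER/T2 11 > Burn/T2 6 > Cardio/T2 3.
ER/T1 (23): +40 → 120 left.
Cardio/T1 (19): +40 → 80 left.
Burn/T1 (18): +50 → 30 left.
Maternity T1 at 16: only 30 left, fill 30.
Total = 23×40 + 19×40 + 18×50 + 16×30 = 3060.

3060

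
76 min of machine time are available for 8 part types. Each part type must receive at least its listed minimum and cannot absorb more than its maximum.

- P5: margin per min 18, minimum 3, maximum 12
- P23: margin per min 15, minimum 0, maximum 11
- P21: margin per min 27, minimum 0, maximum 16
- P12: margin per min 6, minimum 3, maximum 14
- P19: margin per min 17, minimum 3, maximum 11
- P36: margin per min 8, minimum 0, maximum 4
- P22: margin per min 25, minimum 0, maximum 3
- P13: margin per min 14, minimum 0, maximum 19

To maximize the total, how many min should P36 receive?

1

Meeting every minimum uses 3+0+0+3+3+0+0+0 = 9 min, leaving 67.
Order the part types by margin per min: P21 27 > P22 25 > P5 18 > P19 17 > P23 15 > P13 14 > P36 8 > P12 6.
P21 takes 16 more to reach its cap of 16 ; 51 left.
P22: +3 to 3 (cap) ; 48 left.
Give P5 9 more to hit its cap of 12 ; 39 left.
Give P19 8 more to hit its cap of 11 ; 31 left.
Give P23 11 more to hit its cap of 11 ; 20 left.
P13: +19 to 19 (cap) ; 1 left.
P36: +1 (room for 4) → 1. Pool exhausted.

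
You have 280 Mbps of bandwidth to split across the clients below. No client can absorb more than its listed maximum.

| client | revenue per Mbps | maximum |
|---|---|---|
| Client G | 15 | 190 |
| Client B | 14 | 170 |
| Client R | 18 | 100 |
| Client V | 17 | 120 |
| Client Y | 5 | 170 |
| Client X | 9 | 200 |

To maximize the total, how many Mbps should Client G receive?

60

Order the clients by revenue per Mbps: Client R 18 > Client V 17 > Client G 15 > Client B 14 > Client X 9 > Client Y 5.
Client R takes 100 to reach its cap of 100 ; 180 left.
Give Client V 120 to hit its cap of 120 ; 60 left.
Only 60 left; Client G takes them to reach 60.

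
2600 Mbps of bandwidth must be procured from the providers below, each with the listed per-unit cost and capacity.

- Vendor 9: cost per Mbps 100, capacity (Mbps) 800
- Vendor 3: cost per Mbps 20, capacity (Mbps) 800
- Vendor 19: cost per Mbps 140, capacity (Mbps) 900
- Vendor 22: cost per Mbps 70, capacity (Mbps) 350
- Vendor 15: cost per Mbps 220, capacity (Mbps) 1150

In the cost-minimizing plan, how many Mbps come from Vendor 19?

650

Use providers in increasing cost order.
Take 800 from Vendor 3 at 20 → need 1800 more.
Vendor 22 at 70: take all 350 Mbps → 1450 still needed.
Vendor 9 at 100: take all 800 Mbps → 650 still needed.
Take 650 from Vendor 19 at 140 to finish.
Vendor 15: unused.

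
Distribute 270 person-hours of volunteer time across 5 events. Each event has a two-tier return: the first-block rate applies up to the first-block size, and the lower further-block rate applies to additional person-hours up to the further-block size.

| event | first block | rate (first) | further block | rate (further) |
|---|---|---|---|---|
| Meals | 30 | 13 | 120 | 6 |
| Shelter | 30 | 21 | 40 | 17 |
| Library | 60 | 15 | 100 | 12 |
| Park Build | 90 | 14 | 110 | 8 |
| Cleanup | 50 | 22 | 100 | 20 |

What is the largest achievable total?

Order all 10 blocks by rate: Cleanup/tier1 22 > Shelter/tier1 21 > Cleanup/tier2 20 > Shelter/tier2 17 > Library/tier1 15 > Park Build/tier1 14 > Meals/tier1 13 > Library/tier2 12 > Park Build/tier2 8 > Meals/tier2 6.
Fill Cleanup tier1 block (50 at 22) → 220 left.
Fill Shelter tier1 block (30 at 21) → 190 left.
Cleanup tier2 at 20: fill all 100 → 90 left.
Shelter/tier2 (17): +40 → 50 left.
50 remain; put them into Library tier1 at 15.
Total = 22×50 + 21×30 + 20×100 + 17×40 + 15×50 = 5160.

5160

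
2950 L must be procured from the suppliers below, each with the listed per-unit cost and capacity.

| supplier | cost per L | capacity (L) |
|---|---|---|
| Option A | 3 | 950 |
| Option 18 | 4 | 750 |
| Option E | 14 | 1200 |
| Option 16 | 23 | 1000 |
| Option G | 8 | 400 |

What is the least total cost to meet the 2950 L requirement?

Cheapest first:
Option A at 3: take all 950 L → 2000 still needed.
Option 18 (4): use full 750 → 1250 L to go.
Option G at 8: take all 400 L → 850 still needed.
Take 850 from Option E at 14 to finish.
Option 16: unused.
Cost = 950×3 + 750×4 + 400×8 + 850×14 = 20950.

20950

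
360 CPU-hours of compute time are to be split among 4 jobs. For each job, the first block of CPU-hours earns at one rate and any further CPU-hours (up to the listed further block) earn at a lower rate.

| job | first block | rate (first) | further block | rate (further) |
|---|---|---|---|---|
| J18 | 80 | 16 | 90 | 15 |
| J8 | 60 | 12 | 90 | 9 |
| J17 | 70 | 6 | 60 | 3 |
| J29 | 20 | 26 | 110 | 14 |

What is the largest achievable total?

Rank every tier by rate: J29/first 26 > J18/first 16 > J18/second 15 > J29/second 14 > J8/first 12 > J8/second 9 > J17/first 6 > J17/second 3.
J29/first (26): +20 → 340 left.
J18/first (16): +80 → 260 left.
Fill J18 second block (90 at 15) → 170 left.
Fill J29 second block (110 at 14) → 60 left.
J8/first (12): +60 → 0 left.
Total = 26×20 + 16×80 + 15×90 + 14×110 + 12×60 = 5410.

5410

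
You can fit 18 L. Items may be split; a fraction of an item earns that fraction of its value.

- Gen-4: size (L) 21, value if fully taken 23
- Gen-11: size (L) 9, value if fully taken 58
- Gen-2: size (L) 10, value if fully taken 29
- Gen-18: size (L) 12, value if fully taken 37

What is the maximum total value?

Best value per unit of size first: Gen-11 58/9≈6.44, Gen-18 37/12≈3.08, Gen-2 29/10≈2.9, Gen-4 23/21≈1.1.
Gen-11: take in full, 9 L for value 58 ; 9 left.
Only 9 L remain; take 9/12 of Gen-18 for value 37×9/12 = 27.75.
Total value = 85.75.

85.75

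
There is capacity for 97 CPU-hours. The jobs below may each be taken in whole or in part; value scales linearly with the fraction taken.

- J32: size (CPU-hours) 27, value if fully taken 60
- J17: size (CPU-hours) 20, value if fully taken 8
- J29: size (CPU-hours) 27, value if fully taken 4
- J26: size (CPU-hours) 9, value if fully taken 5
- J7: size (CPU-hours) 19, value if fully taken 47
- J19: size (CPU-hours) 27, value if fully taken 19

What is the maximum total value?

Sort by value density: J7 47/19≈2.47, J32 60/27≈2.22, J19 19/27≈0.704, J26 5/9≈0.556, J17 8/20≈0.4, J29 4/27≈0.148.
Take all of J7 (19 CPU-hours, value 47) — 78 CPU-hours left.
Take all of J32 (27 CPU-hours, value 60) — 51 CPU-hours left.
All 27 CPU-hours of J19 fit (value 19) — 24 remain.
All 9 CPU-hours of J26 fit (value 5) — 15 remain.
Fill the last 15 CPU-hours with part of J17: 15/20 of it earns 6.
Total value = 137.

137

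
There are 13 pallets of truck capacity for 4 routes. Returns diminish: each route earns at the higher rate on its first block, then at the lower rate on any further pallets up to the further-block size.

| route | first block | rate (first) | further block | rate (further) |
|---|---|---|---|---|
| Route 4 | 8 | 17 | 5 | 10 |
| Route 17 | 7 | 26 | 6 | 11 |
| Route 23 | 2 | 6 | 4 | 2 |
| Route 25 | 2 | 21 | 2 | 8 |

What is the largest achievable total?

292

Rank every tier by rate: Route 17/T1 26 > Route 25/T1 21 > Route 4/T1 17 > Route 17/T2 11 > Route 4/T2 10 > Route 25/T2 8 > Route 23/T1 6 > Route 23/T2 2.
Route 17 T1 at 26: fill all 7 → 6 left.
Fill Route 25 T1 block (2 at 21) → 4 left.
Route 4 T1 at 17: only 4 left, fill 4.
Total = 26×7 + 21×2 + 17×4 = 292.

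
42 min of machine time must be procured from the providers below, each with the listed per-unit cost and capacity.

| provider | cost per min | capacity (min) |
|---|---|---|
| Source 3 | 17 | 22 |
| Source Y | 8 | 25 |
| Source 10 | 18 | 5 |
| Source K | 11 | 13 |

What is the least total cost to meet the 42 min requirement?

Cheapest first:
Source Y at 8: take all 25 min ; 17 still needed.
Source K at 11: take all 13 min ; 4 still needed.
Source 3 (17): take the remaining 4 ; done.
Source 10: unused.
Cost = 25×8 + 13×11 + 4×17 = 411.

411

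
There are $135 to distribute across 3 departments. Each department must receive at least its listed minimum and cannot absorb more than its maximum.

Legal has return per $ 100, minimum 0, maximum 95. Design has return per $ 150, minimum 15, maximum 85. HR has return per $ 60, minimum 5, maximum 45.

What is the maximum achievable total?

17550

Meeting every minimum uses 0+15+5 = 20 $, leaving 115.
Rank by return per $: Design 150 > Legal 100 > HR 60.
Give Design 70 more to hit its cap of 85 → 45 left.
Legal has room for 95 more but only 45 remain, so it gets 45.
Total = 100×45 + 150×85 + 60×5 = 17550.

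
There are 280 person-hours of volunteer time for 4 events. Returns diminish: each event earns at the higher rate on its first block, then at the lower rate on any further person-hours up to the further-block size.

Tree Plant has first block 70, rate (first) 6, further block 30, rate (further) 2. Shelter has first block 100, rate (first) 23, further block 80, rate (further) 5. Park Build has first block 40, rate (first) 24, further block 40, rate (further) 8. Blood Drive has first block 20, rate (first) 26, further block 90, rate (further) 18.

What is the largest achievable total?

Treat each block as its own option and order by rate: Blood Drive/first 26 > Park Build/first 24 > Shelter/first 23 > Blood Drive/second 18 > Park Build/second 8 > Tree Plant/first 6 > Shelter/second 5 > Tree Plant/second 2.
Blood Drive first at 26: fill all 20 ; 260 left.
Fill Park Build first block (40 at 24) ; 220 left.
Fill Shelter first block (100 at 23) ; 120 left.
Blood Drive second at 18: fill all 90 ; 30 left.
Park Build/second: +30 of 40 at 8; pool empty.
Total = 26×20 + 24×40 + 23×100 + 18×90 + 8×30 = 5640.

5640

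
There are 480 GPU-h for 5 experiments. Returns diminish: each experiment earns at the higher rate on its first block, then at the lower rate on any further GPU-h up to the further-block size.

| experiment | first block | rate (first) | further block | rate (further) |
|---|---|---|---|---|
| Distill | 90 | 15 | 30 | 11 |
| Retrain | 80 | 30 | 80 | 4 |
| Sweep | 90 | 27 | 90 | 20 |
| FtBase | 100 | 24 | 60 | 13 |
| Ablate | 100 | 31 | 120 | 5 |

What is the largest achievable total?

Rank every tier by rate: Ablate/tier1 31 > Retrain/tier1 30 > Sweep/tier1 27 > FtBase/tier1 24 > Sweep/tier2 20 > Distill/tier1 15 > FtBase/tier2 13 > Distill/tier2 11 > Ablate/tier2 5 > Retrain/tier2 4.
Ablate tier1 at 31: fill all 100 → 380 left.
Fill Retrain tier1 block (80 at 30) → 300 left.
Sweep/tier1 (27): +90 → 210 left.
FtBase/tier1 (24): +100 → 110 left.
Sweep tier2 at 20: fill all 90 → 20 left.
20 remain; put them into Distill tier1 at 15.
Total = 31×100 + 30×80 + 27×90 + 24×100 + 20×90 + 15×20 = 12430.

12430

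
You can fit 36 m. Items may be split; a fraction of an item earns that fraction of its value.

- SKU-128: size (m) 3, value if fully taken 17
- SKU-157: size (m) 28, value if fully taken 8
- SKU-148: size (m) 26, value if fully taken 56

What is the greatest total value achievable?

Sort by value density: SKU-128 17/3≈5.67, SKU-148 56/26≈2.15, SKU-157 8/28≈0.286.
SKU-128: take in full, 3 m for value 17 → 33 left.
SKU-148: take in full, 26 m for value 56 → 7 left.
Only 7 m remain; take 7/28 of SKU-157 for value 8×7/28 = 2.
Total value = 75.

75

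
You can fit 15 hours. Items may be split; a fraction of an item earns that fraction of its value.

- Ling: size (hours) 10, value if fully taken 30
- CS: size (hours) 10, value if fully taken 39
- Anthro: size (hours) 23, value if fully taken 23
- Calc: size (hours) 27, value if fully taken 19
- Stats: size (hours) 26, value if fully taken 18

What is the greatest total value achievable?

Best value per unit of size first: CS 39/10≈3.9, Ling 30/10≈3, Anthro 23/23≈1, Calc 19/27≈0.704, Stats 18/26≈0.692.
All 10 hours of CS fit (value 39) → 5 remain.
Fill the last 5 hours with part of Ling: 5/10 of it earns 15.
Total value = 54.

54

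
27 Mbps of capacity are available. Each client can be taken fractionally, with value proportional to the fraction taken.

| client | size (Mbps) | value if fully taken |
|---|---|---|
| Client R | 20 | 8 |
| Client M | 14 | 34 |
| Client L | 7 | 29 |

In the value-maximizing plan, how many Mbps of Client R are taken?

6

Sort by value density: Client L 29/7≈4.14, Client M 34/14≈2.43, Client R 8/20≈0.4.
All 7 Mbps of Client L fit (value 29) → 20 remain.
All 14 Mbps of Client M fit (value 34) → 6 remain.
6 Mbps left: a 6/20 share of Client R gives 8×6/20 = 2.4.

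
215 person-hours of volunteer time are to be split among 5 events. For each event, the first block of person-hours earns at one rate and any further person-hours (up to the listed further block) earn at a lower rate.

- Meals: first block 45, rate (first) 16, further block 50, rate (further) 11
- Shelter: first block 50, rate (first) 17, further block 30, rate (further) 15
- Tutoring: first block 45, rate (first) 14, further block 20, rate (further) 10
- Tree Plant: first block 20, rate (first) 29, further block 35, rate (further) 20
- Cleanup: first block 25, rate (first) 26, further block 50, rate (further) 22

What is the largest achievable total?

4440

Order all 10 blocks by rate: Tree Plant/first 29 > Cleanup/first 26 > Cleanup/second 22 > Tree Plant/second 20 > Shelter/first 17 > Meals/first 16 > Shelter/second 15 > Tutoring/first 14 > Meals/second 11 > Tutoring/second 10.
Fill Tree Plant first block (20 at 29) — 195 left.
Fill Cleanup first block (25 at 26) — 170 left.
Cleanup second at 22: fill all 50 — 120 left.
Fill Tree Plant second block (35 at 20) — 85 left.
Shelter/first (17): +50 — 35 left.
Meals/first: +35 of 45 at 16; pool empty.
Total = 29×20 + 26×25 + 22×50 + 20×35 + 17×50 + 16×35 = 4440.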